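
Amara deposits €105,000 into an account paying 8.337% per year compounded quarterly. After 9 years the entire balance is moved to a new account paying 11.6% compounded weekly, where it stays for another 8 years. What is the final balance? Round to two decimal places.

€557,545.67

Phase 1: 105,000·(1 + 0.0208425)^36 ≈ 220,650.0480.
Phase 2: 220,650.0480·(1 + 0.116/52)^416 ≈ 557,545.6666.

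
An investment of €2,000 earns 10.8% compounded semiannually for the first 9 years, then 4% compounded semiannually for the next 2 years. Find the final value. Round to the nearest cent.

Phase 1: 2,000·(1 + 0.054)^18 ≈ 5,154.1967.
Phase 2: 5,154.1967·(1 + 0.02)^4 ≈ 5,579.0683.

€5,579.07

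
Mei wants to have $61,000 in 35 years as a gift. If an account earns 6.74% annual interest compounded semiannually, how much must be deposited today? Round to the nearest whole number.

$5,994

Periodic rate = 6.74%/2 = 0.0337; 70 periods.
P = 61,000/(1 + 0.0337)^70 ≈ 61,000/10.176914811 ≈ 5,993.9580.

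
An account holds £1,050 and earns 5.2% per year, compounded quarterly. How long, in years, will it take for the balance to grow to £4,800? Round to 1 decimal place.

29.4 years

(1 + 0.013)^(4t) = 4,800/1,050 = 4.5714.
4t·ln(1 + 0.013) = ln(4.5714); 4t = 1.5198/0.0129162 ≈ 117.6680.
t ≈ 29.4170 years.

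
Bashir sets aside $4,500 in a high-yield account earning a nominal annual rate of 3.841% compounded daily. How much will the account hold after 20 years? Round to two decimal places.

$9,701.08

Growth factor = (1 + 0.03841/365)^7300 ≈ 2.155795038.
A ≈ 4,500 × 2.155795038 ≈ 9,701.0777.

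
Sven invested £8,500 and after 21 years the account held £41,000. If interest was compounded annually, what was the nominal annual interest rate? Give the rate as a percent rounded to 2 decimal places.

7.78%

The 21-period growth factor is 41,000/8,500 = 4.82353.
r = 4.82353^(1/21) − 1 ≈ 0.0778075, i.e. 7.78075%.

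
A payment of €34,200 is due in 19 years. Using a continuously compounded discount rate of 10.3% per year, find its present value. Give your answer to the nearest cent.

P = A·e^(−rt) = 34,200·e^(−1.957).
e^(−1.957) ≈ 0.14128163068, so P ≈ 4,831.8318.

€4,831.83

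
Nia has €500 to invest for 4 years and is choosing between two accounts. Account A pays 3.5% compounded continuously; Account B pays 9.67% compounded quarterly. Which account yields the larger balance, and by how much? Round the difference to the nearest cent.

Account B, by €157.61

A: e^(0.035·4) = e^0.14 ≈ 1.1502738, so 500 × 1.1502738 ≈ 575.1369.
B: (1 + 0.024175)^16 ≈ 1.46550306, so 500 × 1.46550306 ≈ 732.7515.
Difference ≈ 157.6146 in favor of B.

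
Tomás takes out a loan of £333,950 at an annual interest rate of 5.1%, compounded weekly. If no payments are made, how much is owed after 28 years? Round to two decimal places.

Growth factor = (1 + 0.051/52)^1456 ≈ 4.167432706497.
A ≈ 333,950 × 4.167432706497 ≈ 1,391,714.1523.

£1,391,714.15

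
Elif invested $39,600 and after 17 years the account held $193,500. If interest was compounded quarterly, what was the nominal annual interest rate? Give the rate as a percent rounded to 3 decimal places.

9.442%

(1 + r/4)^68 = 193,500/39,600 = 4.88636.
1 + r/4 = 4.88636^(1/68) ≈ 1.023604, so r/4 ≈ 0.0236044.
r ≈ 4·0.0236044 = 9.44176%.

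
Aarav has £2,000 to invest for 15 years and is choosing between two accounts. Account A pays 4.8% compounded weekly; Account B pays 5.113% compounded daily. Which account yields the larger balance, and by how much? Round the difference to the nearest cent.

Account B, by £198.64

Account A growth factor: (1 + 0.048/52)^780 ≈ 2.05375104; balance ≈ 4,107.5021.
Account B growth factor: (1 + 0.05113/365)^5475 ≈ 2.153073351; balance ≈ 4,306.1467.
Account B is larger by 198.6446.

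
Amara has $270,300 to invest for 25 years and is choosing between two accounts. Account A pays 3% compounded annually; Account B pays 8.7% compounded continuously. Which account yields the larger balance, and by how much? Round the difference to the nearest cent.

Account B, by $1,813,282.46

Account A growth factor: (1 + 0.03)^25 ≈ 2.09377792965; balance ≈ 565,948.1744.
Account B growth factor: e^(0.087·25) = e^2.175 ≈ 8.802185122188; balance ≈ 2,379,230.6385.
Account B is larger by 1,813,282.4641.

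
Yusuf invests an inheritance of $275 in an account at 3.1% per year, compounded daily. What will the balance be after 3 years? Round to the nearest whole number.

$302

Periodic rate = 3.1%/365 = 0.0000849315; periods = 365·3 = 1095.
A = 275·(1 + 0.031/365)^1095 ≈ 275·1.0974574 ≈ 301.8008.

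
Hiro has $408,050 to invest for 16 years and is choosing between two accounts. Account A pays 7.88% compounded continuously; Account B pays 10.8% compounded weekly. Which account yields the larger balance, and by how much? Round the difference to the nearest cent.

Account B, by $853,257.93

Account A growth factor: e^(0.0788·16) = e^1.2608 ≈ 3.528242952991; balance ≈ 1,439,699.5370.
Account B growth factor: (1 + 0.108/52)^832 ≈ 5.619305159918; balance ≈ 2,292,957.4705.
Account B is larger by 853,257.9335.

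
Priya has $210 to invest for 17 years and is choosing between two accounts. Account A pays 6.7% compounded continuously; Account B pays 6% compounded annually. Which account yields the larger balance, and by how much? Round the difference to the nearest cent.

A: e^(0.067·17) = e^1.139 ≈ 3.12364316, so 210 × 3.12364316 ≈ 655.9651.
B: (1 + 0.06)^17 ≈ 2.69277279, so 210 × 2.69277279 ≈ 565.4823.
Difference ≈ 90.4828 in favor of A.

Account A, by $90.48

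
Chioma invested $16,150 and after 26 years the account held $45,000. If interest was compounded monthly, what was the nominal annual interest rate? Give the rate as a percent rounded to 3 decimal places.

The 312-period growth factor is 45,000/16,150 = 2.78638.
r/12 = 2.78638^(1/312) − 1 ≈ 0.00328983, so r ≈ 12·0.00328983 = 3.94780%.

3.948%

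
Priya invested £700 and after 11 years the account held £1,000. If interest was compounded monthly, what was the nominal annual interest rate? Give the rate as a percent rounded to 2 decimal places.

(1 + r/12)^132 = 1,000/700 = 1.42857.
1 + r/12 = 1.42857^(1/132) ≈ 1.002706, so r/12 ≈ 0.00270574.
r ≈ 12·0.00270574 = 3.24688%.

3.25%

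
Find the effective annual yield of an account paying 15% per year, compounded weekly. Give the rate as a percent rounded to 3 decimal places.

16.158%

One year is 52 periods at 0.00288462 each: (1 + 0.00288462)^52 ≈ 1.161583.
EAR = 1.161583 − 1 ≈ 16.15834%.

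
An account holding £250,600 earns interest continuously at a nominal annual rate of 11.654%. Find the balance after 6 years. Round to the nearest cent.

£504,263.04

A = P·e^(rt) = 250,600·e^(0.11654·6) = 250,600·e^0.69924.
e^0.69924 ≈ 2.01222283684, so A ≈ 504,263.0429.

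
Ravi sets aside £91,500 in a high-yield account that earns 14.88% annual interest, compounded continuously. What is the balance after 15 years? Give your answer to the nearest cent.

A = P·e^(rt) = 91,500·e^(0.1488·15) = 91,500·e^2.232.
e^2.232 ≈ 9.31848442378, so A ≈ 852,641.3248.

£852,641.32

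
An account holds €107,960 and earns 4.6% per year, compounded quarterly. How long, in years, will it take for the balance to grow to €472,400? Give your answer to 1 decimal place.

32.3 years

We need (1 + 0.0115)^(4t) = 4.3757, so 4t = ln 4.3757 / ln 1.0115 ≈ 129.0901.
t ≈ 129.0901/4 = 32.2725 years.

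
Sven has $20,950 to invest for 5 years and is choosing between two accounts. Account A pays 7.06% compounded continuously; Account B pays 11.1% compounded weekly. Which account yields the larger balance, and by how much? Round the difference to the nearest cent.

Account B, by $6,653.30

A: e^(0.0706·5) = e^0.353 ≈ 1.4233311434, so 20,950 × 1.4233311434 ≈ 29,818.7875.
B: (1 + 0.111/52)^260 ≈ 1.7409109067, so 20,950 × 1.7409109067 ≈ 36,472.0835.
Difference ≈ 6,653.2960 in favor of B.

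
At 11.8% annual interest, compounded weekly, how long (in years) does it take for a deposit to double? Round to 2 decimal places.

5.88 years

(1 + 0.00226923)^(52t) = 2.
52t = ln 2 / ln(1 + 0.00226923) ≈ 0.69315/0.00226666 ≈ 305.8011.
t ≈ 5.8808.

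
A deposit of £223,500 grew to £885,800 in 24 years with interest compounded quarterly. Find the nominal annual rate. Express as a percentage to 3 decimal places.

5.779%

The 96-period growth factor is 885,800/223,500 = 3.96331.
r/4 = 3.96331^(1/96) − 1 ≈ 0.014448, so r ≈ 4·0.014448 = 5.77918%.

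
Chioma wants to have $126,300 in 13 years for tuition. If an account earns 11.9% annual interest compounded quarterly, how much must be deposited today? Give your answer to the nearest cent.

Periodic rate = 11.9%/4 = 0.02975; 52 periods.
P = 126,300/(1 + 0.02975)^52 ≈ 126,300/4.5925472445 ≈ 27,501.0780.

$27,501.08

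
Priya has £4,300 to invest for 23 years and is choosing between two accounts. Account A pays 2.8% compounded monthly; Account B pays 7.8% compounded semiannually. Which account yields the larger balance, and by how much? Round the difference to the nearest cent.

Account B, by £16,809.59

A: (1 + 0.028/12)^276 ≈ 1.902654152, so 4,300 × 1.902654152 ≈ 8,181.4129.
B: (1 + 0.039)^46 ≈ 5.8118605815, so 4,300 × 5.8118605815 ≈ 24,991.0005.
Difference ≈ 16,809.5876 in favor of B.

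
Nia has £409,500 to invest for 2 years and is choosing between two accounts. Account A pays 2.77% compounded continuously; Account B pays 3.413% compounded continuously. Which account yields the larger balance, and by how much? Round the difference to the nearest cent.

Account B, by £5,602.09

A: e^(0.0277·2) = e^0.0554 ≈ 1.05696331546, so 409,500 × 1.05696331546 ≈ 432,826.4777.
B: e^(0.03413·2) = e^0.06826 ≈ 1.07064363964, so 409,500 × 1.07064363964 ≈ 438,428.5704.
Difference ≈ 5,602.0928 in favor of B.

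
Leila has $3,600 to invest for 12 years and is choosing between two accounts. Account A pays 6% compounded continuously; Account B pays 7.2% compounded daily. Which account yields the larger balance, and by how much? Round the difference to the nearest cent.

A: e^(0.06·12) = e^0.72 ≈ 2.054433211, so 3,600 × 2.054433211 ≈ 7,395.9596.
B: (1 + 0.072/365)^4380 ≈ 2.372430115, so 3,600 × 2.372430115 ≈ 8,540.7484.
Difference ≈ 1,144.7889 in favor of B.

Account B, by $1,144.79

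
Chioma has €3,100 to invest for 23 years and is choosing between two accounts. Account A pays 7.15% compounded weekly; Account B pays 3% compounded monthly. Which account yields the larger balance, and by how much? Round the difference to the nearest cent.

Account A growth factor: (1 + 0.001375)^1196 ≈ 5.1725740238; balance ≈ 16,034.9795.
Account B growth factor: (1 + 0.0025)^276 ≈ 1.991999553; balance ≈ 6,175.1986.
Account A is larger by 9,859.7809.

Account A, by €9,859.78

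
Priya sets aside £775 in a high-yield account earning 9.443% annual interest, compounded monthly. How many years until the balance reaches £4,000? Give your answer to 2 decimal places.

We need (1 + 0.00786917)^(12t) = 5.1613, so 12t = ln 5.1613 / ln 1.007869 ≈ 209.3787.
t ≈ 209.3787/12 = 17.4482 years.

17.45 years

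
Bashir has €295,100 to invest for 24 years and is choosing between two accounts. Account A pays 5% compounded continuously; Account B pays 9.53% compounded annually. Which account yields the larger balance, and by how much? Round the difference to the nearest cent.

Account B, by €1,643,022.25

Account A growth factor: e^(0.05·24) = e^1.2 ≈ 3.32011692274; balance ≈ 979,766.5039.
Account B growth factor: (1 + 0.0953)^24 ≈ 8.88779653827; balance ≈ 2,622,788.7584.
Account B is larger by 1,643,022.2545.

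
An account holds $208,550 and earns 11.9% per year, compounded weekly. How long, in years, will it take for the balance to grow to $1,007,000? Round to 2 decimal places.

13.25 years

We need (1 + 0.00228846)^(52t) = 4.8286, so 52t = ln 4.8286 / ln 1.002288 ≈ 688.8265.
t ≈ 688.8265/52 = 13.2467 years.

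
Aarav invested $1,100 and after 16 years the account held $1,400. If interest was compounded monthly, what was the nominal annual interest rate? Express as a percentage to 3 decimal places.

(1 + r/12)^192 = 1,400/1,100 = 1.27273.
1 + r/12 = 1.27273^(1/192) ≈ 1.001257, so r/12 ≈ 0.00125684.
r ≈ 12·0.00125684 = 1.50821%.

1.508%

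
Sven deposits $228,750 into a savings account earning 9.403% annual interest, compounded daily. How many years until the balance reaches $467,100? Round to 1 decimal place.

7.6 years

(1 + 0.000257616)^(365t) = 467,100/228,750 = 2.042.
365t·ln(1 + 0.000257616) = ln(2.042); 365t = 0.71391/0.000257583 ≈ 2771.5841.
t ≈ 7.5934 years.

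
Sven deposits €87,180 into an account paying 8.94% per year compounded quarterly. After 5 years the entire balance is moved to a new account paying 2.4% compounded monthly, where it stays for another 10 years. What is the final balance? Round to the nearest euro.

€172,399

After 5 years at 8.94%: 87,180 × 1.55593706478 ≈ 135,646.5933.
Then 10 years at 2.4%: 135,646.5933 × 1.27094449323 ≈ 172,399.2908.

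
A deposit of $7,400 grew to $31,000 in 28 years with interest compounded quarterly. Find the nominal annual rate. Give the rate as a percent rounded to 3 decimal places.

5.149%

(1 + r/4)^112 = 31,000/7,400 = 4.18919.
1 + r/4 = 4.18919^(1/112) ≈ 1.012872, so r/4 ≈ 0.0128724.
r ≈ 4·0.0128724 = 5.14896%.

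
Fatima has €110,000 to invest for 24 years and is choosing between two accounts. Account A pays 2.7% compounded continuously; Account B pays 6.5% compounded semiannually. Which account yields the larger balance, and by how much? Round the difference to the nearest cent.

Account B, by €300,352.39

Account A growth factor: e^(0.027·24) = e^0.648 ≈ 1.91171357588; balance ≈ 210,288.4933.
Account B growth factor: (1 + 0.0325)^48 ≈ 4.64218982962; balance ≈ 510,640.8813.
Account B is larger by 300,352.3879.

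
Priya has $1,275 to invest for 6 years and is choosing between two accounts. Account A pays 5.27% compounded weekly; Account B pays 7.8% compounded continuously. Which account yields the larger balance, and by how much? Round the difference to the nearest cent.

Account B, by $287.02

Account A growth factor: (1 + 0.0527/52)^312 ≈ 1.371684957; balance ≈ 1,748.8983.
Account B growth factor: e^(0.078·6) = e^0.468 ≈ 1.596797403; balance ≈ 2,035.9167.
Account B is larger by 287.0184.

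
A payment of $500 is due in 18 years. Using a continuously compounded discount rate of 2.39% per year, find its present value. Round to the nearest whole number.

P = A·e^(−rt) = 500·e^(−0.4302).
e^(−0.4302) ≈ 0.650379006, so P ≈ 325.1895.

$325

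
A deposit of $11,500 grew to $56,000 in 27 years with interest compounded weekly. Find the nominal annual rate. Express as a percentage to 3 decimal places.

5.866%

The 1404-period growth factor is 56,000/11,500 = 4.86957.
r/52 = 4.86957^(1/1404) − 1 ≈ 0.00112813, so r ≈ 52·0.00112813 = 5.86629%.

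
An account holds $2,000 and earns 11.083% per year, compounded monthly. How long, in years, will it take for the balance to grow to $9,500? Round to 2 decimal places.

14.12 years

(1 + 0.00923583)^(12t) = 9,500/2,000 = 4.75.
12t·ln(1 + 0.00923583) = ln(4.75); 12t = 1.5581/0.00919344 ≈ 169.4843.
t ≈ 14.1237 years.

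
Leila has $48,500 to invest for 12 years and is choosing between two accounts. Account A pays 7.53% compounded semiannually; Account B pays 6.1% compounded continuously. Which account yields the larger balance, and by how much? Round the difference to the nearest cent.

Account A, by $16,907.70

A: (1 + 0.03765)^24 ≈ 2.42784730899, so 48,500 × 2.42784730899 ≈ 117,750.5945.
B: e^(0.061·12) = e^0.732 ≈ 2.07923492182, so 48,500 × 2.07923492182 ≈ 100,842.8937.
Difference ≈ 16,907.7008 in favor of A.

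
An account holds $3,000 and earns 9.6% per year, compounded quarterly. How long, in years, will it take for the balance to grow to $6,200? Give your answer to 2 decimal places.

7.65 years

(1 + 0.024)^(4t) = 6,200/3,000 = 2.0667.
4t·ln(1 + 0.024) = ln(2.0667); 4t = 0.72594/0.0237165 ≈ 30.6089.
t ≈ 7.6522 years.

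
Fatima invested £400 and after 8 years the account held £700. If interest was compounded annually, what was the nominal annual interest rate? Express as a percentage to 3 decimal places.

7.246%

The 8-period growth factor is 700/400 = 1.75.
r = 1.75^(1/8) − 1 ≈ 0.0724567, i.e. 7.24567%.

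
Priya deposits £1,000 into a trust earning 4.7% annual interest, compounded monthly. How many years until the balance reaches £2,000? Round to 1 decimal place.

We need (1 + 0.00391667)^(12t) = 2, so 12t = ln 2 / ln 1.003917 ≈ 177.3201.
t ≈ 177.3201/12 = 14.7767 years.

14.8 years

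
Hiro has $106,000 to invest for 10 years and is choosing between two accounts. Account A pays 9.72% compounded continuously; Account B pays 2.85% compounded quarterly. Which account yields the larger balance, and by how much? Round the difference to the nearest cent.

Account A growth factor: e^(0.0972·10) = e^0.972 ≈ 2.64322562768; balance ≈ 280,181.9165.
Account B growth factor: (1 + 0.007125)^40 ≈ 1.32841896183; balance ≈ 140,812.4100.
Account A is larger by 139,369.5066.

Account A, by $139,369.51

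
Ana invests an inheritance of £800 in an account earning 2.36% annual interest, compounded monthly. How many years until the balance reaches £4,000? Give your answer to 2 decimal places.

68.26 years

We need (1 + 0.00196667)^(12t) = 5, so 12t = ln 5 / ln 1.001967 ≈ 819.1627.
t ≈ 819.1627/12 = 68.2636 years.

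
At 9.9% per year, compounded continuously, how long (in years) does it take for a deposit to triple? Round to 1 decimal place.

11.1 years

e^(0.099t) = 3, so 0.099t = ln 3 ≈ 1.0986.
t ≈ 1.0986/0.099 ≈ 11.0971.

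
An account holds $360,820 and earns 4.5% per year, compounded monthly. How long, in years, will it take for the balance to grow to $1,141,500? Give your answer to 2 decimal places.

We need (1 + 0.00375)^(12t) = 3.1636, so 12t = ln 3.1636 / ln 1.00375 ≈ 307.7006.
t ≈ 307.7006/12 = 25.6417 years.

25.64 years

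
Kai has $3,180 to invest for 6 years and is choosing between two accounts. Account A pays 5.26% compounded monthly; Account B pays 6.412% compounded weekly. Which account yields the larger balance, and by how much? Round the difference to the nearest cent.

Account B, by $313.92

Account A growth factor: (1 + 0.0526/12)^72 ≈ 1.370136438; balance ≈ 4,357.0339.
Account B growth factor: (1 + 0.06412/52)^312 ≈ 1.468854727; balance ≈ 4,670.9580.
Account B is larger by 313.9242.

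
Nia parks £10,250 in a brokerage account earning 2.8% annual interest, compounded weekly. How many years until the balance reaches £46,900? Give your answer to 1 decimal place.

54.3 years

We need (1 + 0.000538462)^(52t) = 4.5756, so 52t = ln 4.5756 / ln 1.000538 ≈ 2824.9917.
t ≈ 2824.9917/52 = 54.3268 years.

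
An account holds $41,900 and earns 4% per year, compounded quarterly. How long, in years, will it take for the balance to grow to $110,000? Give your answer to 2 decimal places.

(1 + 0.01)^(4t) = 110,000/41,900 = 2.6253.
4t·ln(1 + 0.01) = ln(2.6253); 4t = 0.96519/0.00995033 ≈ 97.0013.
t ≈ 24.2503 years.

24.25 years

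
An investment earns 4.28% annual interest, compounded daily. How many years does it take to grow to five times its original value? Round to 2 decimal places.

(1 + 0.00011726)^(365t) = 5.
365t = ln 5 / ln(1 + 0.00011726) ≈ 1.6094/0.000117253 ≈ 13726.1514.
t ≈ 37.6059.

37.61 years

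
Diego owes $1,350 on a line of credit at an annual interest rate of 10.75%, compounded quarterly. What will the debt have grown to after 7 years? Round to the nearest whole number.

$2,837

Periodic rate = 10.75%/4 = 0.026875; periods = 4·7 = 28.
A = 1,350·(1 + 0.026875)^28 ≈ 1,350·2.101320328 ≈ 2,836.7824.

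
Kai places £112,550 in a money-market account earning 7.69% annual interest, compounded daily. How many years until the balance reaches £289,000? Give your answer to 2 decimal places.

12.26 years

We need (1 + 0.000210685)^(365t) = 2.5677, so 365t = ln 2.5677 / ln 1.000211 ≈ 4476.4875.
t ≈ 4476.4875/365 = 12.2643 years.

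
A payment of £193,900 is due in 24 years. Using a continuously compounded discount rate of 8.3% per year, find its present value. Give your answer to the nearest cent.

£26,452.29

P = A·e^(−rt) = 193,900·e^(−1.992).
e^(−1.992) ≈ 0.136422307803, so P ≈ 26,452.2855.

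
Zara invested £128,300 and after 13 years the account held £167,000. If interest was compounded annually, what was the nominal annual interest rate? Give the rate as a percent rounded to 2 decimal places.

2.05%

The 13-period growth factor is 167,000/128,300 = 1.30164.
r = 1.30164^(1/13) − 1 ≈ 0.0204857, i.e. 2.04857%.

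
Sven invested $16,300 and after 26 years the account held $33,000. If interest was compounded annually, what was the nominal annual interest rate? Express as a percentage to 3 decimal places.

2.750%

The 26-period growth factor is 33,000/16,300 = 2.02454.
r = 2.02454^(1/26) − 1 ≈ 0.0274999, i.e. 2.74999%.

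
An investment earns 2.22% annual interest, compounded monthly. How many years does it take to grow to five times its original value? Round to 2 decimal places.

72.56 years

(1 + 0.00185)^(12t) = 5.
12t = ln 5 / ln(1 + 0.00185) ≈ 1.6094/0.00184829 ≈ 870.7709.
t ≈ 72.5642.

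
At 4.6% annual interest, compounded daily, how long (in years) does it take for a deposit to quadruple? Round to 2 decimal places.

30.14 years

(1 + 0.000126027)^(365t) = 4.
365t = ln 4 / ln(1 + 0.000126027) ≈ 1.3863/0.000126019 ≈ 11000.6375.
t ≈ 30.1387.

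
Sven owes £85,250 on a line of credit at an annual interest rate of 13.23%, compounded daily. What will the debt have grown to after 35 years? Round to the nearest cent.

Periodic rate = 13.23%/365 = 0.000362466; periods = 365·35 = 12775.
A = 85,250·(1 + 0.1323/365)^12775 ≈ 85,250·102.479318132 ≈ 8,736,361.8707.

£8,736,361.87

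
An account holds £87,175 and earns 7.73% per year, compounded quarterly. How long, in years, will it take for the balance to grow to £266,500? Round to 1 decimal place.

(1 + 0.019325)^(4t) = 266,500/87,175 = 3.0571.
4t·ln(1 + 0.019325) = ln(3.0571); 4t = 1.1175/0.0191406 ≈ 58.3814.
t ≈ 14.5953 years.

14.6 years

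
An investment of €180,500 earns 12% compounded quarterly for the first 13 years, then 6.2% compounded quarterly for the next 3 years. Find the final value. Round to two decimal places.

Phase 1: 180,500·(1 + 0.03)^52 ≈ 839,484.9041.
Phase 2: 839,484.9041·(1 + 0.0155)^12 ≈ 1,009,652.7298.

€1,009,652.73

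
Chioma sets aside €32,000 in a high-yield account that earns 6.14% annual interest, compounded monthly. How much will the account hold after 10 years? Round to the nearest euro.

€59,037

Growth factor = (1 + 0.0614/12)^120 ≈ 1.8449174263.
A ≈ 32,000 × 1.8449174263 ≈ 59,037.3576.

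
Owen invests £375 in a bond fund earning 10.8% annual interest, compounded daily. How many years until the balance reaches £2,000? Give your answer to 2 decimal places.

15.50 years

We need (1 + 0.00029589)^(365t) = 5.3333, so 365t = ln 5.3333 / ln 1.000296 ≈ 5658.2573.
t ≈ 5658.2573/365 = 15.5021 years.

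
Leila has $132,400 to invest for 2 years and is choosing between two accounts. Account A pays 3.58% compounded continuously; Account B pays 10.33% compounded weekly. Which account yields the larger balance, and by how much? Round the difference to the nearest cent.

Account A growth factor: e^(0.0358·2) = e^0.0716 ≈ 1.07422556789; balance ≈ 142,227.4652.
Account B growth factor: (1 + 0.1033/52)^104 ≈ 1.22923873353; balance ≈ 162,751.2083.
Account B is larger by 20,523.7431.

Account B, by $20,523.74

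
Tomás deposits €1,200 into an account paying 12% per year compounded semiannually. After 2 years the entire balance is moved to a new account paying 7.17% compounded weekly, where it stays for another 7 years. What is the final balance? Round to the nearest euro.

€2,502

Phase 1: 1,200·(1 + 0.06)^4 ≈ 1,514.9724.
Phase 2: 1,514.9724·(1 + 0.0717/52)^364 ≈ 2,501.6524.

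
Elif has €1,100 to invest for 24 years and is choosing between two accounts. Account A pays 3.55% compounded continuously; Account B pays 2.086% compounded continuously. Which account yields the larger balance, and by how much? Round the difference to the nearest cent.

Account A, by €764.01

A: e^(0.0355·24) = e^0.852 ≈ 2.344330828, so 1,100 × 2.344330828 ≈ 2,578.7639.
B: e^(0.02086·24) = e^0.50064 ≈ 1.64977679, so 1,100 × 1.64977679 ≈ 1,814.7545.
Difference ≈ 764.0094 in favor of A.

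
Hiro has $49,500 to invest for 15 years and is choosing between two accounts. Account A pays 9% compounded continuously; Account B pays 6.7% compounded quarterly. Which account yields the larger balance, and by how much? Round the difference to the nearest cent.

A: e^(0.09·15) = e^1.35 ≈ 3.8574255307, so 49,500 × 3.8574255307 ≈ 190,942.5638.
B: (1 + 0.01675)^60 ≈ 2.70926112011, so 49,500 × 2.70926112011 ≈ 134,108.4254.
Difference ≈ 56,834.1383 in favor of A.

Account A, by $56,834.14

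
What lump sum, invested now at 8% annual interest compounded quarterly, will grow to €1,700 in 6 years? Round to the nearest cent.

Growth factor = (1 + 0.02)^24 ≈ 1.608437249.
P = 1,700/1.608437249 ≈ 1,056.9265.

€1,056.93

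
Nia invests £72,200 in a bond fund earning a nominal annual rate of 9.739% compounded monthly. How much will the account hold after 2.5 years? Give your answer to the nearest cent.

£92,013.23

Growth factor = (1 + 0.09739/12)^30 ≈ 1.2744214514.
A ≈ 72,200 × 1.2744214514 ≈ 92,013.2288.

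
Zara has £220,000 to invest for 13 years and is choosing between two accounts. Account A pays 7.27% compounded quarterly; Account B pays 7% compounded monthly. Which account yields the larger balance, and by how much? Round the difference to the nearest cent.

Account A growth factor: (1 + 0.018175)^52 ≈ 2.55132816013; balance ≈ 561,292.1952.
Account B growth factor: (1 + 0.07/12)^156 ≈ 2.47776293349; balance ≈ 545,107.8454.
Account A is larger by 16,184.3499.

Account A, by £16,184.35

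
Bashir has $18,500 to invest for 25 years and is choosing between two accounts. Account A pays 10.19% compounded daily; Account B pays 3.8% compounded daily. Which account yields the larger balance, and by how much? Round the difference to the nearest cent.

Account A growth factor: (1 + 0.1019/365)^9125 ≈ 12.7705847906; balance ≈ 236,255.8186.
Account B growth factor: (1 + 0.038/365)^9125 ≈ 2.5855818027; balance ≈ 47,833.2633.
Account A is larger by 188,422.5553.

Account A, by $188,422.56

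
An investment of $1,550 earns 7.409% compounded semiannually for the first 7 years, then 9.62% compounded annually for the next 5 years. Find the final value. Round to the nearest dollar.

Phase 1: 1,550·(1 + 0.037045)^14 ≈ 2,579.2778.
Phase 2: 2,579.2778·(1 + 0.0962)^5 ≈ 4,082.6967.

$4,083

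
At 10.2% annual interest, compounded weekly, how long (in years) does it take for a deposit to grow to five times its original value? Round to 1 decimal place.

15.8 years

(1 + 0.00196154)^(52t) = 5.
52t = ln 5 / ln(1 + 0.00196154) ≈ 1.6094/0.00195962 ≈ 821.3022.
t ≈ 15.7943.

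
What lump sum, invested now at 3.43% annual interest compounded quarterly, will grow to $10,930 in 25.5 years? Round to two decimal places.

$4,574.92

Growth factor = (1 + 0.008575)^102 ≈ 2.3891107822.
P = 10,930/2.3891107822 ≈ 4,574.9239.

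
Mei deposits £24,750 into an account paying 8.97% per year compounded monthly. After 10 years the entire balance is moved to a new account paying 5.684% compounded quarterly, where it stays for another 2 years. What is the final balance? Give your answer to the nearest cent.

After 10 years at 8.97%: 24,750 × 2.4440685182 ≈ 60,490.6958.
Then 2 years at 5.684%: 60,490.6958 × 1.1194974447 ≈ 67,719.1794.

£67,719.18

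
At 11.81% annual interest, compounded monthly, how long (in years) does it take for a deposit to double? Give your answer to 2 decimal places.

(1 + 0.00984167)^(12t) = 2.
12t = ln 2 / ln(1 + 0.00984167) ≈ 0.69315/0.00979355 ≈ 70.7759.
t ≈ 5.8980.

5.90 years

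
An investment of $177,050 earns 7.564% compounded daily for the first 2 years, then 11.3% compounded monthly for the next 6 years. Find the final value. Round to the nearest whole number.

After 2 years at 7.564%: 177,050 × 1.16330411021 ≈ 205,962.9927.
Then 6 years at 11.3%: 205,962.9927 × 1.96369450358 ≈ 404,448.3967.

$404,448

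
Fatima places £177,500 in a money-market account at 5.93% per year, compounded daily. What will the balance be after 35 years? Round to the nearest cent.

Growth factor = (1 + 0.0593/365)^12775 ≈ 7.96718650189.
A ≈ 177,500 × 7.96718650189 ≈ 1,414,175.6041.

£1,414,175.60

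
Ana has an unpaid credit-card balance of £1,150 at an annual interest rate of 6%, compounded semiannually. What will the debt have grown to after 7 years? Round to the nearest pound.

Periodic rate = 6%/2 = 0.03; periods = 2·7 = 14.
A = 1,150·(1 + 0.03)^14 ≈ 1,150·1.512589725 ≈ 1,739.4782.

£1,739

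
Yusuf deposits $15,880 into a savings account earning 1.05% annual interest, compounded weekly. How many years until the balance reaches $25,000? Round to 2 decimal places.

43.22 years

We need (1 + 0.000201923)^(52t) = 1.5743, so 52t = ln 1.5743 / ln 1.000202 ≈ 2247.6935.
t ≈ 2247.6935/52 = 43.2249 years.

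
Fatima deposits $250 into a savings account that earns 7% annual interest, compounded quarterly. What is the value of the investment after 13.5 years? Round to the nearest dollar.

Periodic rate = 7%/4 = 0.0175; periods = 4·13.5 = 54.
A = 250·(1 + 0.0175)^54 ≈ 250·2.55187012 ≈ 637.9675.

$638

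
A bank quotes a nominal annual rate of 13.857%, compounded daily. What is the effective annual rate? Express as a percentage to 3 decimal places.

14.860%

EAR = (1 + 13.857%/365)^365 − 1 = (1 + 0.000379644)^365 − 1.
(1 + 0.000379644)^365 ≈ 1.1486, so EAR ≈ 14.85999%.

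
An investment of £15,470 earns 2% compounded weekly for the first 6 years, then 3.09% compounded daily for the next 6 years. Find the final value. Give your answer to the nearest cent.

£20,994.74

Phase 1: 15,470·(1 + 0.02/52)^312 ≈ 17,441.9739.
Phase 2: 17,441.9739·(1 + 0.0309/365)^2190 ≈ 20,994.7361.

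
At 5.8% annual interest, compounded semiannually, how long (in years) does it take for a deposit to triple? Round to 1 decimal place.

19.2 years

(1 + 0.029)^(2t) = 3.
2t = ln 3 / ln(1 + 0.029) ≈ 1.0986/0.0285875 ≈ 38.4299.
t ≈ 19.2149.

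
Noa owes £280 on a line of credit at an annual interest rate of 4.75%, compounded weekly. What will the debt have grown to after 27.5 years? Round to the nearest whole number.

Periodic rate = 4.75%/52 = 0.000913462; periods = 52·27.5 = 1430.
A = 280·(1 + 0.0475/52)^1430 ≈ 280·3.69010074 ≈ 1,033.2282.

£1,033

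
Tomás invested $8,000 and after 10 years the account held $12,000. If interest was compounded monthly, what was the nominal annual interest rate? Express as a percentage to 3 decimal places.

The 120-period growth factor is 12,000/8,000 = 1.5.
r/12 = 1.5^(1/120) − 1 ≈ 0.00338459, so r ≈ 12·0.00338459 = 4.06151%.

4.062%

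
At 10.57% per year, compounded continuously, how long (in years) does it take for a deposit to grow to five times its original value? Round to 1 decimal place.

15.2 years

e^(0.1057t) = 5, so 0.1057t = ln 5 ≈ 1.6094.
t ≈ 1.6094/0.1057 ≈ 15.2265.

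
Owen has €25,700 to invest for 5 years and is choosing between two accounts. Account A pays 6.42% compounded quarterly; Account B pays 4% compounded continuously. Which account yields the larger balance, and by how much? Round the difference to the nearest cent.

Account A growth factor: (1 + 0.01605)^20 ≈ 1.3749965347; balance ≈ 35,337.4109.
Account B growth factor: e^(0.04·5) = e^0.2 ≈ 1.2214027582; balance ≈ 31,390.0509.
Account A is larger by 3,947.3601.

Account A, by €3,947.36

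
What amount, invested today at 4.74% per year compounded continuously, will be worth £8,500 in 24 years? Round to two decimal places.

£2,724.99

P = A·e^(−rt) = 8,500·e^(−1.1376).
e^(−1.1376) ≈ 0.3205875093, so P ≈ 2,724.9938.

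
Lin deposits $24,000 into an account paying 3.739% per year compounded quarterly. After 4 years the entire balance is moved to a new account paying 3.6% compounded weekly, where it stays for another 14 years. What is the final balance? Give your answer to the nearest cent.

$46,096.86

Phase 1: 24,000·(1 + 0.0093475)^16 ≈ 27,852.4003.
Phase 2: 27,852.4003·(1 + 0.036/52)^728 ≈ 46,096.8570.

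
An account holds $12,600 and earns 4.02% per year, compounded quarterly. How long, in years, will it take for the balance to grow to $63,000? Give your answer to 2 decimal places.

We need (1 + 0.01005)^(4t) = 5, so 4t = ln 5 / ln 1.01005 ≈ 160.9465.
t ≈ 160.9465/4 = 40.2366 years.

40.24 years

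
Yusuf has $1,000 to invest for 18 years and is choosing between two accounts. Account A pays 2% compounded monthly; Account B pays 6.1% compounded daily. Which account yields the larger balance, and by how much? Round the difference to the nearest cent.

Account A growth factor: (1 + 0.02/12)^216 ≈ 1.432899957; balance ≈ 1,432.9000.
Account B growth factor: (1 + 0.061/365)^6570 ≈ 2.997888656; balance ≈ 2,997.8887.
Account B is larger by 1,564.9887.

Account B, by $1,564.99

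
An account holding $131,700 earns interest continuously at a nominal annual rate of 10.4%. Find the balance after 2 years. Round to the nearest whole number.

A = P·e^(rt) = 131,700·e^(0.104·2) = 131,700·e^0.208.
e^0.208 ≈ 1.23121316955, so A ≈ 162,150.7744.

$162,151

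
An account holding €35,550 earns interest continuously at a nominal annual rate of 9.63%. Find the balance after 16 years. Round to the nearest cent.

A = P·e^(rt) = 35,550·e^(0.0963·16) = 35,550·e^1.5408.
e^1.5408 ≈ 4.66832343627, so A ≈ 165,958.8982.

€165,958.90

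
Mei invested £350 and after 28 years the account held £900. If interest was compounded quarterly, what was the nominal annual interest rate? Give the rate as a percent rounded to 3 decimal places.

3.387%

The 112-period growth factor is 900/350 = 2.57143.
r/4 = 2.57143^(1/112) − 1 ≈ 0.00846835, so r ≈ 4·0.00846835 = 3.38734%.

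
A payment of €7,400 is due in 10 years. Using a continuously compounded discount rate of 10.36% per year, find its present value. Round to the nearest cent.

P = A·e^(−rt) = 7,400·e^(−1.036).
e^(−1.036) ≈ 0.3548713321, so P ≈ 2,626.0479.

€2,626.05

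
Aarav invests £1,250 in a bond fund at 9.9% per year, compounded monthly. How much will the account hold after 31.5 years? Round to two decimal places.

£27,906.23

Growth factor = (1 + 0.00825)^378 ≈ 22.324986087.
A ≈ 1,250 × 22.324986087 ≈ 27,906.2326.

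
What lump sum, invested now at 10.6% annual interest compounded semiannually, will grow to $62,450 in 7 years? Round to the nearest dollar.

$30,306

Periodic rate = 10.6%/2 = 0.053; 14 periods.
P = 62,450/(1 + 0.053)^14 ≈ 62,450/2.0606166118 ≈ 30,306.4625.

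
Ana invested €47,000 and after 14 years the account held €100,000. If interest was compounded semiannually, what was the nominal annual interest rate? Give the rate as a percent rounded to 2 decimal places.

5.47%

(1 + r/2)^28 = 100,000/47,000 = 2.12766.
1 + r/2 = 2.12766^(1/28) ≈ 1.027332, so r/2 ≈ 0.0273319.
r ≈ 2·0.0273319 = 5.46639%.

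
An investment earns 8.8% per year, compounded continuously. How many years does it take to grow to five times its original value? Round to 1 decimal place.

e^(0.088t) = 5, so 0.088t = ln 5 ≈ 1.6094.
t ≈ 1.6094/0.088 ≈ 18.2891.

18.3 years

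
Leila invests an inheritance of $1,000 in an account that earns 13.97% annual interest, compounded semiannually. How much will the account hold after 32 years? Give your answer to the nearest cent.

$75,277.47

Growth factor = (1 + 0.06985)^64 ≈ 75.277471801.
A ≈ 1,000 × 75.277471801 ≈ 75,277.4718.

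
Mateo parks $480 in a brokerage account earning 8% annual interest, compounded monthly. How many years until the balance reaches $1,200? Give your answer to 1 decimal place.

We need (1 + 0.00666667)^(12t) = 2.5, so 12t = ln 2.5 / ln 1.006667 ≈ 137.9012.
t ≈ 137.9012/12 = 11.4918 years.

11.5 years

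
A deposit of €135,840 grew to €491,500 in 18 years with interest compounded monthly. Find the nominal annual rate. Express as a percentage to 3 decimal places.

(1 + r/12)^216 = 491,500/135,840 = 3.61823.
1 + r/12 = 3.61823^(1/216) ≈ 1.005971, so r/12 ≈ 0.00597139.
r ≈ 12·0.00597139 = 7.16567%.

7.166%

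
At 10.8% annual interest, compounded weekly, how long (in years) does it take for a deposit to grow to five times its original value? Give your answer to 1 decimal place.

14.9 years

(1 + 0.00207692)^(52t) = 5.
52t = ln 5 / ln(1 + 0.00207692) ≈ 1.6094/0.00207477 ≈ 775.7190.
t ≈ 14.9177.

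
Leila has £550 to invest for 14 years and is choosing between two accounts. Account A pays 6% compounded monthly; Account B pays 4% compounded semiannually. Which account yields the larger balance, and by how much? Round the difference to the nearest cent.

Account A, by £313.77

Account A growth factor: (1 + 0.005)^168 ≈ 2.31152383; balance ≈ 1,271.3381.
Account B growth factor: (1 + 0.02)^28 ≈ 1.74102421; balance ≈ 957.5633.
Account A is larger by 313.7748.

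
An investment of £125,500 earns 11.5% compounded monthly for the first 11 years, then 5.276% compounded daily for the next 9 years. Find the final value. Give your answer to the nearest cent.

Phase 1: 125,500·(1 + 0.115/12)^132 ≈ 441,988.0078.
Phase 2: 441,988.0078·(1 + 0.05276/365)^3285 ≈ 710,584.9007.

£710,584.90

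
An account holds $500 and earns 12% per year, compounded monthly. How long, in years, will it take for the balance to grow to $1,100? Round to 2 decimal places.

6.60 years

(1 + 0.01)^(12t) = 1,100/500 = 2.2.
12t·ln(1 + 0.01) = ln(2.2); 12t = 0.78846/0.00995033 ≈ 79.2393.
t ≈ 6.6033 years.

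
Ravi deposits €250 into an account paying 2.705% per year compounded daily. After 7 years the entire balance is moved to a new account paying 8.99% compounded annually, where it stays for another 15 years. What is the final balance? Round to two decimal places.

After 7 years at 2.705%: 250 × 1.208455362 ≈ 302.1138.
Then 15 years at 8.99%: 302.1138 × 3.637473087 ≈ 1,098.9310.

€1,098.93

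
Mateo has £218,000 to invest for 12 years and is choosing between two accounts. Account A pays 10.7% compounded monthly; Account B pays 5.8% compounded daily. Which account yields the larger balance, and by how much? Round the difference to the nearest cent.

Account A growth factor: (1 + 0.107/12)^144 ≈ 3.59056403515; balance ≈ 782,742.9597.
Account B growth factor: (1 + 0.058/365)^4380 ≈ 2.00560288679; balance ≈ 437,221.4293.
Account A is larger by 345,521.5303.

Account A, by £345,521.53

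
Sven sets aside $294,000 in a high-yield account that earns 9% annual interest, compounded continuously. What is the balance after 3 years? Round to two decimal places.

A = P·e^(rt) = 294,000·e^(0.09·3) = 294,000·e^0.27.
e^0.27 ≈ 1.30996445073, so A ≈ 385,129.5485.

$385,129.55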